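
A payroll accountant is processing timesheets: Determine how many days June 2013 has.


Month: June
Year: 2013
June is a 30-day month
Total: 30 days

30


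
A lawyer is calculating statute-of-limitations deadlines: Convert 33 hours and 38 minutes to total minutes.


Hours: 33
Extra minutes: 38
Minutes per hour: 60
Hours to minutes: 33 x 60 = 1980
Total: 1980 + 38 = 2018

2018


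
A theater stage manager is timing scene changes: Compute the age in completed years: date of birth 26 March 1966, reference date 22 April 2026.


Birth: 1966-03-26
Reference: 2026-04-22
Year difference: 2026 - 1966 = 60
Has birthday (03-26) occurred by 04-22? Yes
Age in full years: 60

60


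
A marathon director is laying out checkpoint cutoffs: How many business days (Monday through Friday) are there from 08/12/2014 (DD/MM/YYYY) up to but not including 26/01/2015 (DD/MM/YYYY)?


Start: 2014-12-08 (Monday)
End (exclusive): 2015-01-26 (Monday)
Total calendar days: 49
Full weeks: 49 // 7 = 7 -> 35 weekdays
Remaining 0 days starting on Monday:
Total business days: 35 + 0 = 35

35


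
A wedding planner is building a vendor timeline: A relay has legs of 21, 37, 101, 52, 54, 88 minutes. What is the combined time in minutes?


Durations: 21, 37, 101, 52, 54, 88
Running sum: 21
+ 37 = 58
+ 101 = 159
+ 52 = 211
+ 54 = 265
+ 88 = 353
Total duration: 353 minutes
That is 5 hours and 53 minutes

353


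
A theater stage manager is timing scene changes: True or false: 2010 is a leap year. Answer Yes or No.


Year: 2010
Divisible by 4? 2010 / 4 = 502.5 -> No
Not divisible by 4, so NOT a leap year

No


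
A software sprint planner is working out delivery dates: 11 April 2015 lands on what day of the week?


Date: 2015-04-11
January 1, 2015 is a Thursday
Day of year: 101
Offset from Jan 1: 100 days
100 mod 7 = 2
Result: Saturday

Saturday


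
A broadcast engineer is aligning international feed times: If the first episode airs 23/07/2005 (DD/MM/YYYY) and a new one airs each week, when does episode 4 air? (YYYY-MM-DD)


First occurrence: 2005-07-23 (occurrence 1)
Each occurrence is 7 days after the previous.
Occurrence 4 is 3 weeks after the first.
3 weeks = 21 days
2005-07-23 + 21 days = 2005-08-13

2005-08-13


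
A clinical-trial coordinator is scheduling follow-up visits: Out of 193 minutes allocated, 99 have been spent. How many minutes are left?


Total budget: 193 minutes
Time used: 99 minutes
Remaining: 193 - 99 = 94 minutes
Percent used: 51.3%
Percent remaining: 48.7%

94


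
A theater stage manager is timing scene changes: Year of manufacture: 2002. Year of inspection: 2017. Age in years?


Birth year: 2002
Current year: 2017
Age = current year - birth year
Age = 2017 - 2002 = 15

15


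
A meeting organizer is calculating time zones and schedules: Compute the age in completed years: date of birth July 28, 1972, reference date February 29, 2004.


Birth: 1972-07-28
Reference: 2004-02-29
Year difference: 2004 - 1972 = 32
Has birthday (07-28) occurred by 02-29? No
Birthday not yet reached this year -> subtract 1
Age in full years: 31

31


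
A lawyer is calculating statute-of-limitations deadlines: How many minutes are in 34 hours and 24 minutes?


Hours: 34
Minutes: 24
Convert hours to minutes: 34 x 60 = 2040
Add remaining minutes: 2040 + 24 = 2064

2064


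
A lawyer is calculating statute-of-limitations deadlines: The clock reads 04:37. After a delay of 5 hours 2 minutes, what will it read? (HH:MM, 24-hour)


Start time: 04:37
Adding: 5 hours 2 minutes
Minutes: 37 + 2 = 39
Hours: 4 + 5 + 0 = 9
Result: 09:39

09:39


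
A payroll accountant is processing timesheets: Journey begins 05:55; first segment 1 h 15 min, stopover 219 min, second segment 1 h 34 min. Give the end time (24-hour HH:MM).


Depart: 05:55
Leg 1: +75 min -> 07:10
Layover: +219 min -> 10:49
Leg 2: +94 min -> 12:23
Total travel: 388 minutes = 6h 28m
Arrival: 12:23

12:23


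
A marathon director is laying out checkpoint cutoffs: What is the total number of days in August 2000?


Month: August
Year: 2000
August is a 31-day month
Total: 31 days

31


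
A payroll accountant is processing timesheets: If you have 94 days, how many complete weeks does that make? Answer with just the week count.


Total days: 94
Days per week: 7
Division: 94 / 7 = 13 remainder 3
Complete weeks: 13
Remaining days: 3

13


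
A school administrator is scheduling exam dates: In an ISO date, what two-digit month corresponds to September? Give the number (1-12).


Calendar month order:
8. August
9. September <--
10. October
September is month number 9

9


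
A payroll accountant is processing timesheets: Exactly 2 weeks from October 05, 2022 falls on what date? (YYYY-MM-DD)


Start: 2022-10-05
Weeks to add: 2
Convert to days: 2 x 7 = 14 days
Add 14 days to 2022-10-05
Result: 2022-10-19

2022-10-19


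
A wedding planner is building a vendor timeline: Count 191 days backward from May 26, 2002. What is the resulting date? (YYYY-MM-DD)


Start: 2002-05-26
Subtracting 191 days
Days already passed in May: 26
After going back through May: 165 more days to subtract
April 2002: 30 days, 135 remaining
March 2002: 31 days, 104 remaining
February 2002: 28 days, 76 remaining
January 2002: 31 days, 45 remaining
Result: 2001-11-16

2001-11-16


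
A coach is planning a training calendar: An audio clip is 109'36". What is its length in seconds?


Minutes: 109
Seconds: 36
Convert minutes to seconds: 109 x 60 = 6540
Add remaining seconds: 6540 + 36 = 6576

6576


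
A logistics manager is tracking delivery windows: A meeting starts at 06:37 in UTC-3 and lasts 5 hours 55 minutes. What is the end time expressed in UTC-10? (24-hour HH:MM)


Start: 06:37 in UTC-3
Step 1 - add duration:
  minutes: 37 + 55 = 92 (carry 1h)
  hours: 6 + 5 + 1 = 12
  end in UTC-3: 12:32
Step 2 - convert UTC-3 -> UTC-10:
  offset difference: -10 - (-3) = -7 hours
  12 + (-7) = 5 -> mod 24 = 5
Result: 05:32 in UTC-10

05:32


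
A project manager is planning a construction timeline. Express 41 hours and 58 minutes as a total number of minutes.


Hours: 41
Extra minutes: 58
Minutes per hour: 60
Hours to minutes: 41 x 60 = 2460
Total: 2460 + 58 = 2518

2518


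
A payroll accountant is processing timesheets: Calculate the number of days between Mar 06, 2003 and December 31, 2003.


Start: March 06, 2003
End: December 31, 2003
Days left in March: 25
April: 30
May: 31
June: 30
July: 31
... plus remaining months
Sum of remaining months: 275
Total: 25 + 275 = 300

300


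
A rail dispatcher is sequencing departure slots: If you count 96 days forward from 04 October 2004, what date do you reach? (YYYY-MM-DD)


Start: 2004-10-04
Adding 96 days
Days remaining in October: 27
After October: 69 days still to add
November 2004: 30 days, 39 remaining
December 2004: 31 days, 8 remaining
January 2005 has 31 days, need 8
Result: 2005-01-08

2005-01-08


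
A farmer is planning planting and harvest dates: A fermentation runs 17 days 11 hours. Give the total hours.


Days: 17
Extra hours: 11
Hours per day: 24
Days to hours: 17 x 24 = 408
Total: 408 + 11 = 419

419


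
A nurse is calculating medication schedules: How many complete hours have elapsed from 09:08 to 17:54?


Start: 09:08
End: 17:54
Hour difference: 17 - 9 = 8 hours
Minute difference: 54 - 8 = 46 minutes
Total minutes: 526
Complete hours: 526 / 60 = 8 (remainder 46)

8


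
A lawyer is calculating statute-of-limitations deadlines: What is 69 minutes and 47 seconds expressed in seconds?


Minutes: 69
Extra seconds: 47
Seconds per minute: 60
Minutes to seconds: 69 x 60 = 4140
Total: 4140 + 47 = 4187

4187


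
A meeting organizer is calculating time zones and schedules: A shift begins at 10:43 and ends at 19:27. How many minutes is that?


Start time: 10:43 = 643 minutes from midnight
End time: 19:27 = 1167 minutes from midnight
Difference: 1167 - 643 = 524 minutes
That is 8 hours and 44 minutes

524


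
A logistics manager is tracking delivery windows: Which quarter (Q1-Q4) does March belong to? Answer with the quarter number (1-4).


Month: March (month 3)
Q1: January-March (months 1-3)
Q2: April-June (months 4-6)
Q3: July-September (months 7-9)
Q4: October-December (months 10-12)
Month 3 falls in Q1

1


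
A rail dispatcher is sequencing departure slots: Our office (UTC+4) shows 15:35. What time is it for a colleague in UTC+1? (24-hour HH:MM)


Local time: 15:35 at UTC+4 (offset 4h)
Target zone: UTC+1 (offset 1h)
Difference: 1 - (4) = -3 hours
Calculation: 15 + (-3) = 12
Result: 12:35

12:35


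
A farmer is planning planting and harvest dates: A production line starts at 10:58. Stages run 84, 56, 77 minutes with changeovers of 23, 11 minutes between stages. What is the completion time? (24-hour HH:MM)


Start: 10:58 = 658 min from midnight
  after task 1 (84 min): 12:22
  after break (23 min): 12:45
  after task 2 (56 min): 13:41
  after break (11 min): 13:52
  after task 3 (77 min): 15:09
Total elapsed: 251 minutes
End time: 15:09

15:09


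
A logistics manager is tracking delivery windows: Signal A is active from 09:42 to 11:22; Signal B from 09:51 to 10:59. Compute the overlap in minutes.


Interval A: [582, 682] minutes from midnight
Interval B: [591, 659] minutes from midnight
Overlap start = max(582, 591) = 591
Overlap end = min(682, 659) = 659
Overlap = 659 - 591 = 68 minutes

68


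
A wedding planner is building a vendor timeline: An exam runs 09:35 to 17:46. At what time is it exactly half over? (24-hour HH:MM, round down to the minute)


Start time: 09:35 = 575 minutes from midnight
End time: 17:46 = 1066 minutes from midnight
Sum: 575 + 1066 = 1641
Midpoint: 1641 / 2 = 820 minutes
Convert: 820 / 60 = 13 hours, 40 minutes
Result: 13:40

13:40


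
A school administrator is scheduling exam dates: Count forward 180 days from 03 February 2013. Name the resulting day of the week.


Start: 2013-02-03 (Sunday)
Step 1 - find target date: add 180 days
  2013-02-03 + 180 days = 2013-08-02
Step 2 - day of week:
  180 mod 7 = 5
  Sunday + 5 days -> Friday
Result: Friday (2013-08-02)

Friday


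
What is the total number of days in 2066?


Year: 2066
Check leap year rules:
Divisible by 4? No
2066 is not a leap year
Days: 365

365


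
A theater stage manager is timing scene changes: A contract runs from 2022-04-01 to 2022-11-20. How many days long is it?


Start date: 2022-04-01
End date: 2022-11-20
Apr 2022: +30 days
May 2022: +31 days
Jun 2022: +30 days
... (5 more months)
Total: 233 days

233


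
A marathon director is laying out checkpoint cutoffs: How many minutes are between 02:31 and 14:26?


Start time: 02:31 = 151 minutes from midnight
End time: 14:26 = 866 minutes from midnight
Difference: 866 - 151 = 715 minutes
That is 11 hours and 55 minutes

715


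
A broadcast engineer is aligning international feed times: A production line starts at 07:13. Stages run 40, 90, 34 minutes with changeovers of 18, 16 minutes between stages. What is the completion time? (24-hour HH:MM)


Start: 07:13 = 433 min from midnight
  after task 1 (40 min): 07:53
  after break (18 min): 08:11
  after task 2 (90 min): 09:41
  after break (16 min): 09:57
  after task 3 (34 min): 10:31
Total elapsed: 198 minutes
End time: 10:31

10:31


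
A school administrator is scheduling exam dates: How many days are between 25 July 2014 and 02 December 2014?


Start date: 2014-07-25
End date: 2014-12-02
Jul 2014: +7 days
Aug 2014: +31 days
Sep 2014: +30 days
... (3 more months)
Total: 130 days

130


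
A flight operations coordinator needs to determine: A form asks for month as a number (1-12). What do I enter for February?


Calendar month order:
1. January
2. February <--
3. March
February is month number 2

2


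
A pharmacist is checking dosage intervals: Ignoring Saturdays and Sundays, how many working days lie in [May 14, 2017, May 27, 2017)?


Start: 2017-05-14 (Sunday)
End (exclusive): 2017-05-27 (Saturday)
Total calendar days: 13
Full weeks: 13 // 7 = 1 -> 5 weekdays
Remaining 6 days starting on Sunday:
  Sun(-), Mon(w), Tue(w), Wed(w), Thu(w), Fri(w) -> 5 weekdays
Total business days: 5 + 5 = 10

10


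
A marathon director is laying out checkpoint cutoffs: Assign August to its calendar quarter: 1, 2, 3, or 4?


Month: August (month 8)
Q1: January-March (months 1-3)
Q2: April-June (months 4-6)
Q3: July-September (months 7-9)
Q4: October-December (months 10-12)
Month 8 falls in Q3

3


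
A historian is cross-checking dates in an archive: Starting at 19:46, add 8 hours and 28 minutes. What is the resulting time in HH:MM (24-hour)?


Start time: 19:46
Adding: 8 hours 28 minutes
Minutes: 46 + 28 = 74
Minute overflow: 74 >= 60, so carry 1 hour, minutes = 14
Hours: 19 + 8 + 1 = 28
Hour wraparound: 28 mod 24 = 4
Result: 04:14

04:14


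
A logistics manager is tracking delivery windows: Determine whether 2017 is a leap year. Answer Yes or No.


Year: 2017
Divisible by 4? 2017 / 4 = 504.25 -> No
Not divisible by 4, so NOT a leap year

No


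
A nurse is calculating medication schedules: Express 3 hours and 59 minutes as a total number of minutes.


Hours: 3
Extra minutes: 59
Minutes per hour: 60
Hours to minutes: 3 x 60 = 180
Total: 180 + 59 = 239

239


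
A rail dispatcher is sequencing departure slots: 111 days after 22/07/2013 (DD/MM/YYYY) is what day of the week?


Start: 2013-07-22 (Monday)
Step 1 - find target date: add 111 days
  2013-07-22 + 111 days = 2013-11-10
Step 2 - day of week:
  111 mod 7 = 6
  Monday + 6 days -> Sunday
Result: Sunday (2013-11-10)

Sunday


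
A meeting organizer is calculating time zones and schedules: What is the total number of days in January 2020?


Month: January
Year: 2020
January is a 31-day month
Total: 31 days

31


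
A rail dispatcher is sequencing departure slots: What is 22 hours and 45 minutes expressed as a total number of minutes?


Hours: 22
Minutes: 45
Convert hours to minutes: 22 x 60 = 1320
Add remaining minutes: 1320 + 45 = 1365

1365


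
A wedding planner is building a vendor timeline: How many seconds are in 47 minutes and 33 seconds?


Minutes: 47
Extra seconds: 33
Seconds per minute: 60
Minutes to seconds: 47 x 60 = 2820
Total: 2820 + 33 = 2853

2853


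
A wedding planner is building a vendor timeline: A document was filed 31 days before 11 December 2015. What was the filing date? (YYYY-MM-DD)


Start: 2015-12-11
Subtracting 31 days
Days already passed in December: 11
After going back through December: 20 more days to subtract
November 2015 has 30 days, need 20
Result: 2015-11-10

2015-11-10


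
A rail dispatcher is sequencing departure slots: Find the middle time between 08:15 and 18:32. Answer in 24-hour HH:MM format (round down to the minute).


Start time: 08:15 = 495 minutes from midnight
End time: 18:32 = 1112 minutes from midnight
Sum: 495 + 1112 = 1607
Midpoint: 1607 / 2 = 803 minutes
Convert: 803 / 60 = 13 hours, 23 minutes
Result: 13:23

13:23


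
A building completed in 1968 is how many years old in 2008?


Birth year: 1968
Current year: 2008
Age = current year - birth year
Age = 2008 - 1968 = 40

40


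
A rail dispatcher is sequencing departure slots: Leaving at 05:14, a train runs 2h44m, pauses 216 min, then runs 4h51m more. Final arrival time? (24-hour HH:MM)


Depart: 05:14
Leg 1: +164 min -> 07:58
Layover: +216 min -> 11:34
Leg 2: +291 min -> 16:25
Total travel: 671 minutes = 11h 11m
Arrival: 16:25

16:25


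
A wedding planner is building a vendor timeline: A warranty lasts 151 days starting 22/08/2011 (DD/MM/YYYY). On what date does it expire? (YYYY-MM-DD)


Start: 2011-08-22
Adding 151 days
Days remaining in August: 9
After August: 142 days still to add
September 2011: 30 days, 112 remaining
October 2011: 31 days, 81 remaining
November 2011: 30 days, 51 remaining
December 2011: 31 days, 20 remaining
Result: 2012-01-20

2012-01-20


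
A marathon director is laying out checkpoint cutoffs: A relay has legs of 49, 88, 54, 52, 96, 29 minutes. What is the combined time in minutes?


Durations: 49, 88, 54, 52, 96, 29
Running sum: 49
+ 88 = 137
+ 54 = 191
+ 52 = 243
+ 96 = 339
+ 29 = 368
Total duration: 368 minutes
That is 6 hours and 8 minutes

368


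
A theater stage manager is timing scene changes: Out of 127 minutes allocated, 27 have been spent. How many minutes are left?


Total budget: 127 minutes
Time used: 27 minutes
Remaining: 127 - 27 = 100 minutes
Percent used: 21.3%
Percent remaining: 78.7%

100


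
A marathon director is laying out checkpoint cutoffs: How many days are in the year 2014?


Year: 2014
Check leap year rules:
Divisible by 4? No
2014 is not a leap year
Days: 365

365


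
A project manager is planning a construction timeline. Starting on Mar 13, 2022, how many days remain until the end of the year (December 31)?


Start: March 13, 2022
End: December 31, 2022
Days left in March: 18
April: 30
May: 31
June: 30
July: 31
... plus remaining months
Sum of remaining months: 275
Total: 18 + 275 = 293

293


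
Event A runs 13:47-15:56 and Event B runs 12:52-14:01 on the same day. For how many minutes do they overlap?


Interval A: [827, 956] minutes from midnight
Interval B: [772, 841] minutes from midnight
Overlap start = max(827, 772) = 827
Overlap end = min(956, 841) = 841
Overlap = 841 - 827 = 14 minutes

14


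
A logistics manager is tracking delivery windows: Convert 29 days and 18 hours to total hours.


Days: 29
Extra hours: 18
Hours per day: 24
Days to hours: 29 x 24 = 696
Total: 696 + 18 = 714

714


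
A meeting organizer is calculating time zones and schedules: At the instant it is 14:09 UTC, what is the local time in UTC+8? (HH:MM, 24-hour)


Local time: 14:09 at UTC (offset 0h)
Target zone: UTC+8 (offset 8h)
Difference: 8 - (0) = 8 hours
Calculation: 14 + (8) = 22
Result: 22:09

22:09


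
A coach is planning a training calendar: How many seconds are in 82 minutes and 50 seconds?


Minutes: 82
Seconds: 50
Convert minutes to seconds: 82 x 60 = 4920
Add remaining seconds: 4920 + 50 = 4970

4970


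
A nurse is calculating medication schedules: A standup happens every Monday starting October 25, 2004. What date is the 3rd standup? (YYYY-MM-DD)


First occurrence: 2004-10-25 (occurrence 1)
Each occurrence is 7 days after the previous.
Occurrence 3 is 2 weeks after the first.
2 weeks = 14 days
2004-10-25 + 14 days = 2004-11-08

2004-11-08


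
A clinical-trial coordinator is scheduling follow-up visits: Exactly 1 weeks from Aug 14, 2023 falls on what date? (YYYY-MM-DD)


Start: 2023-08-14
Weeks to add: 1
Convert to days: 1 x 7 = 7 days
Add 7 days to 2023-08-14
Result: 2023-08-21

2023-08-21


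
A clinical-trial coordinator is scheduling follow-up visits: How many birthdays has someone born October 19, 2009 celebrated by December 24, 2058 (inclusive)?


Birth: 2009-10-19
Reference: 2058-12-24
Year difference: 2058 - 2009 = 49
Has birthday (10-19) occurred by 12-24? Yes
Age in full years: 49

49


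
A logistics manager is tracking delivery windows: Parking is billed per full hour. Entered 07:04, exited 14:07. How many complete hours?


Start: 07:04
End: 14:07
Hour difference: 14 - 7 = 7 hours
Minute difference: 7 - 4 = 3 minutes
Total minutes: 423
Complete hours: 423 / 60 = 7 (remainder 3)

7


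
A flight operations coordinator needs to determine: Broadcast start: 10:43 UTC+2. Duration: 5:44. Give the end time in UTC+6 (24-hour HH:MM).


Start: 10:43 in UTC+2
Step 1 - add duration:
  minutes: 43 + 44 = 87 (carry 1h)
  hours: 10 + 5 + 1 = 16
  end in UTC+2: 16:27
Step 2 - convert UTC+2 -> UTC+6:
  offset difference: 6 - (2) = 4 hours
  16 + (4) = 20 -> mod 24 = 20
Result: 20:27 in UTC+6

20:27


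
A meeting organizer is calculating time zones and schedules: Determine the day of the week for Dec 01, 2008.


Date: 2008-12-01
January 1, 2008 is a Tuesday
Day of year: 336
Offset from Jan 1: 335 days
335 mod 7 = 6
Result: Monday

Monday


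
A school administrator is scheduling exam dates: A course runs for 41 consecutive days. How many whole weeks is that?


Total days: 41
Days per week: 7
Division: 41 / 7 = 5 remainder 6
Complete weeks: 5
Remaining days: 6

5


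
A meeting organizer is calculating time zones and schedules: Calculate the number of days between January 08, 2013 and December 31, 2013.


Start: January 08, 2013
End: December 31, 2013
Days left in January: 23
February: 28
March: 31
April: 30
May: 31
... plus remaining months
Sum of remaining months: 334
Total: 23 + 334 = 357

357


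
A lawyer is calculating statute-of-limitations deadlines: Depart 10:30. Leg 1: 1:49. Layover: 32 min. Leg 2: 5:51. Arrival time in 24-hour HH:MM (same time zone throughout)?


Depart: 10:30
Leg 1: +109 min -> 12:19
Layover: +32 min -> 12:51
Leg 2: +351 min -> 18:42
Total travel: 492 minutes = 8h 12m
Arrival: 18:42

18:42


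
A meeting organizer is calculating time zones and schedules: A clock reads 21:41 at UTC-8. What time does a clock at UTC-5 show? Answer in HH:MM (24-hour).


Local time: 21:41 at UTC-8 (offset -8h)
Target zone: UTC-5 (offset -5h)
Difference: -5 - (-8) = 3 hours
Calculation: 21 + (3) = 24
Wraparound: (24) mod 24 = 0
Result: 00:41

00:41


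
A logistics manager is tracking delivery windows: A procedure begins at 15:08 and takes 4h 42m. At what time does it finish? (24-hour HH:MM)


Start time: 15:08
Adding: 4 hours 42 minutes
Minutes: 8 + 42 = 50
Hours: 15 + 4 + 0 = 19
Result: 19:50

19:50


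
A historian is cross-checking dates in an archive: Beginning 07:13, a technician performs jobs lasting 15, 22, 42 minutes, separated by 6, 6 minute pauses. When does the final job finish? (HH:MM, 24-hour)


Start: 07:13 = 433 min from midnight
  after task 1 (15 min): 07:28
  after break (6 min): 07:34
  after task 2 (22 min): 07:56
  after break (6 min): 08:02
  after task 3 (42 min): 08:44
Total elapsed: 91 minutes
End time: 08:44

08:44


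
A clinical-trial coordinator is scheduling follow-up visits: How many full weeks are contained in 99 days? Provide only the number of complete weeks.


Total days: 99
Days per week: 7
Division: 99 / 7 = 14 remainder 1
Complete weeks: 14
Remaining days: 1

14


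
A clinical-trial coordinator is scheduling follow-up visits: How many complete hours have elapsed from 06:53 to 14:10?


Start: 06:53
End: 14:10
Hour difference: 14 - 6 = 8 hours
Minute difference: 10 - 53 = -43 minutes
Total minutes: 437
Complete hours: 437 / 60 = 7 (remainder 17)

7


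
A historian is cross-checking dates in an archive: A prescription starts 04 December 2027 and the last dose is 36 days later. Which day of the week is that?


Start: 2027-12-04 (Saturday)
Step 1 - find target date: add 36 days
  2027-12-04 + 36 days = 2028-01-09
Step 2 - day of week:
  36 mod 7 = 1
  Saturday + 1 days -> Sunday
Result: Sunday (2028-01-09)

Sunday


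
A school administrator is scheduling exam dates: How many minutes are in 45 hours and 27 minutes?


Hours: 45
Minutes: 27
Convert hours to minutes: 45 x 60 = 2700
Add remaining minutes: 2700 + 27 = 2727

2727


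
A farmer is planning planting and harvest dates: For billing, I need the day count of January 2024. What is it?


Month: January
Year: 2024
January is a 31-day month
Total: 31 days

31


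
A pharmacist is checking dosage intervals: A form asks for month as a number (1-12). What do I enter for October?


Calendar month order:
9. September
10. October <--
11. November
October is month number 10

10


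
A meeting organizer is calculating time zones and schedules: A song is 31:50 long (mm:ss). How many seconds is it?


Minutes: 31
Extra seconds: 50
Seconds per minute: 60
Minutes to seconds: 31 x 60 = 1860
Total: 1860 + 50 = 1910

1910


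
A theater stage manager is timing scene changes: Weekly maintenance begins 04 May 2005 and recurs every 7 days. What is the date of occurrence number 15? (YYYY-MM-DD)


First occurrence: 2005-05-04 (occurrence 1)
Each occurrence is 7 days after the previous.
Occurrence 15 is 14 weeks after the first.
14 weeks = 98 days
2005-05-04 + 98 days = 2005-08-10

2005-08-10


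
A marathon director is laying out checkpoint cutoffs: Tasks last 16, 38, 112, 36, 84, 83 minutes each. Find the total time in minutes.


Durations: 16, 38, 112, 36, 84, 83
Running sum: 16
+ 38 = 54
+ 112 = 166
+ 36 = 202
+ 84 = 286
+ 83 = 369
Total duration: 369 minutes
That is 6 hours and 9 minutes

369


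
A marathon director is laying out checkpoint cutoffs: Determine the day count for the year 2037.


Year: 2037
Check leap year rules:
Divisible by 4? No
2037 is not a leap year
Days: 365

365


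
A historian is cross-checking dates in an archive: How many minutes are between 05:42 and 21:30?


Start time: 05:42 = 342 minutes from midnight
End time: 21:30 = 1290 minutes from midnight
Difference: 1290 - 342 = 948 minutes
That is 15 hours and 48 minutes

948


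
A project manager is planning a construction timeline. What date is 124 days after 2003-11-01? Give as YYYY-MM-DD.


Start: 2003-11-01
Adding 124 days
Days remaining in November: 29
After November: 95 days still to add
December 2003: 31 days, 64 remaining
January 2004: 31 days, 33 remaining
February 2004: 29 days, 4 remaining
March 2004 has 31 days, need 4
Result: 2004-03-04

2004-03-04


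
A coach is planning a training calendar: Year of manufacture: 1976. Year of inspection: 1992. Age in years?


Birth year: 1976
Current year: 1992
Age = current year - birth year
Age = 1992 - 1976 = 16

16


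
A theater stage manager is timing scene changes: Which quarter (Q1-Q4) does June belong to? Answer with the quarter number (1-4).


Month: June (month 6)
Q1: January-March (months 1-3)
Q2: April-June (months 4-6)
Q3: July-September (months 7-9)
Q4: October-December (months 10-12)
Month 6 falls in Q2

2


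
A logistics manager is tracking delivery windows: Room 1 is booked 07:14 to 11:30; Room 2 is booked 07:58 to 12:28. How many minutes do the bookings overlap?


Interval A: [434, 690] minutes from midnight
Interval B: [478, 748] minutes from midnight
Overlap start = max(434, 478) = 478
Overlap end = min(690, 748) = 690
Overlap = 690 - 478 = 212 minutes

212


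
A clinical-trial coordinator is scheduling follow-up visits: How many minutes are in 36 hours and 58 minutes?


Hours: 36
Extra minutes: 58
Minutes per hour: 60
Hours to minutes: 36 x 60 = 2160
Total: 2160 + 58 = 2218

2218


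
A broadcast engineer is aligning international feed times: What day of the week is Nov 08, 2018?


Date: 2018-11-08
January 1, 2018 is a Monday
Day of year: 312
Offset from Jan 1: 311 days
311 mod 7 = 3
Result: Thursday

Thursday


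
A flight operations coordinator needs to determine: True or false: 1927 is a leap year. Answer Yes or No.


Year: 1927
Divisible by 4? 1927 / 4 = 481.75 -> No
Not divisible by 4, so NOT a leap year

No


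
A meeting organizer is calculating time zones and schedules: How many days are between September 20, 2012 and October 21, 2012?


Start date: 2012-09-20
End date: 2012-10-21
Sep 2012: +11 days
Oct 2012: +20 days
Total: 31 days

31


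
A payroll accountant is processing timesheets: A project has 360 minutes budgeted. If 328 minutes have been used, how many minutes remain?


Total budget: 360 minutes
Time used: 328 minutes
Remaining: 360 - 328 = 32 minutes
Percent used: 91.1%
Percent remaining: 8.9%

32


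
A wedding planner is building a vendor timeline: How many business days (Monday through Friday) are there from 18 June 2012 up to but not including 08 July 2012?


Start: 2012-06-18 (Monday)
End (exclusive): 2012-07-08 (Sunday)
Total calendar days: 20
Full weeks: 20 // 7 = 2 -> 10 weekdays
Remaining 6 days starting on Monday:
  Mon(w), Tue(w), Wed(w), Thu(w), Fri(w), Sat(-) -> 5 weekdays
Total business days: 10 + 5 = 15

15


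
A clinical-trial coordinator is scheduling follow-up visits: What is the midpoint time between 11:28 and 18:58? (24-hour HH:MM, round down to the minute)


Start time: 11:28 = 688 minutes from midnight
End time: 18:58 = 1138 minutes from midnight
Sum: 688 + 1138 = 1826
Midpoint: 1826 / 2 = 913 minutes
Convert: 913 / 60 = 15 hours, 13 minutes
Result: 15:13

15:13


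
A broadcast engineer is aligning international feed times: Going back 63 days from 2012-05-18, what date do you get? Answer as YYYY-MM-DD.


Start: 2012-05-18
Subtracting 63 days
Days already passed in May: 18
After going back through May: 45 more days to subtract
April 2012: 30 days, 15 remaining
March 2012 has 31 days, need 15
Result: 2012-03-16

2012-03-16


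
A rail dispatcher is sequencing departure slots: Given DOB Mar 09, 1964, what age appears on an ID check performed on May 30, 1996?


Birth: 1964-03-09
Reference: 1996-05-30
Year difference: 1996 - 1964 = 32
Has birthday (03-09) occurred by 05-30? Yes
Age in full years: 32

32


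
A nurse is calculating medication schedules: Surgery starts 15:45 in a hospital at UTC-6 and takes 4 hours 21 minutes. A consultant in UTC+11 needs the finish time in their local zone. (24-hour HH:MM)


Start: 15:45 in UTC-6
Step 1 - add duration:
  minutes: 45 + 21 = 66 (carry 1h)
  hours: 15 + 4 + 1 = 20
  end in UTC-6: 20:06
Step 2 - convert UTC-6 -> UTC+11:
  offset difference: 11 - (-6) = 17 hours
  20 + (17) = 37 -> mod 24 = 13
Result: 13:06 in UTC+11

13:06


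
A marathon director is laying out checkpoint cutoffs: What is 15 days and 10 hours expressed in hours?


Days: 15
Extra hours: 10
Hours per day: 24
Days to hours: 15 x 24 = 360
Total: 360 + 10 = 370

370


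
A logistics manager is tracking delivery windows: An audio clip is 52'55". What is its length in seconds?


Minutes: 52
Seconds: 55
Convert minutes to seconds: 52 x 60 = 3120
Add remaining seconds: 3120 + 55 = 3175

3175


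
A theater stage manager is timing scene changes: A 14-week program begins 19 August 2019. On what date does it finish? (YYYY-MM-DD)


Start: 2019-08-19
Weeks to add: 14
Convert to days: 14 x 7 = 98 days
Add 98 days to 2019-08-19
Result: 2019-11-25

2019-11-25


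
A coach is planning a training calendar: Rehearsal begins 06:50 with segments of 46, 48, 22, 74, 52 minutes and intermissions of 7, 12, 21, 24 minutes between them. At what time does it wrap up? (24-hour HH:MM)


Start: 06:50 = 410 min from midnight
  after task 1 (46 min): 07:36
  after break (7 min): 07:43
  after task 2 (48 min): 08:31
  after break (12 min): 08:43
  after task 3 (22 min): 09:05
  after break (21 min): 09:26
  after task 4 (74 min): 10:40
  after break (24 min): 11:04
  after task 5 (52 min): 11:56
Total elapsed: 306 minutes
End time: 11:56

11:56


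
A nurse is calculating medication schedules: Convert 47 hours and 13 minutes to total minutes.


Hours: 47
Minutes: 13
Convert hours to minutes: 47 x 60 = 2820
Add remaining minutes: 2820 + 13 = 2833

2833


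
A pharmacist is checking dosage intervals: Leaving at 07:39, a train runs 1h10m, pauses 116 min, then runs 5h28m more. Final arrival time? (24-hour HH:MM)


Depart: 07:39
Leg 1: +70 min -> 08:49
Layover: +116 min -> 10:45
Leg 2: +328 min -> 16:13
Total travel: 514 minutes = 8h 34m
Arrival: 16:13

16:13


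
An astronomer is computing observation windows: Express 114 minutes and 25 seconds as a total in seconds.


Minutes: 114
Seconds: 25
Convert minutes to seconds: 114 x 60 = 6840
Add remaining seconds: 6840 + 25 = 6865

6865


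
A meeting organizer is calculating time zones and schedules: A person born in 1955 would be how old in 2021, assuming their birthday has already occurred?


Birth year: 1955
Current year: 2021
Age = current year - birth year
Age = 2021 - 1955 = 66

66


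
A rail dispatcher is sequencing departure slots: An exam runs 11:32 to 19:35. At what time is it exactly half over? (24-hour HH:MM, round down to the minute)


Start time: 11:32 = 692 minutes from midnight
End time: 19:35 = 1175 minutes from midnight
Sum: 692 + 1175 = 1867
Midpoint: 1867 / 2 = 933 minutes
Convert: 933 / 60 = 15 hours, 33 minutes
Result: 15:33

15:33


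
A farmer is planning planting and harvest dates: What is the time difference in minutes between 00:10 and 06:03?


Start time: 00:10 = 10 minutes from midnight
End time: 06:03 = 363 minutes from midnight
Difference: 363 - 10 = 353 minutes
That is 5 hours and 53 minutes

353


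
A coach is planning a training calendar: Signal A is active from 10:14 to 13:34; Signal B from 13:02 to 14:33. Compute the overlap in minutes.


Interval A: [614, 814] minutes from midnight
Interval B: [782, 873] minutes from midnight
Overlap start = max(614, 782) = 782
Overlap end = min(814, 873) = 814
Overlap = 814 - 782 = 32 minutes

32


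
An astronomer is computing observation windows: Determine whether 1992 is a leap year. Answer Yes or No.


Year: 1992
Divisible by 4? 1992 / 4 = 498.0 -> Yes
Divisible by 100? 1992 / 100 = 19.92 -> No
Divisible by 4 but not 100, so it IS a leap year

Yes


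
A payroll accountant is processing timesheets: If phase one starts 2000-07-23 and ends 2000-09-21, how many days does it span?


Start date: 2000-07-23
End date: 2000-09-21
Jul 2000: +9 days
Aug 2000: +31 days
Sep 2000: +20 days
Total: 60 days

60


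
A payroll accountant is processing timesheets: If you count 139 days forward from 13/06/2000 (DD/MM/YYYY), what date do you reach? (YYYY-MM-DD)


Start: 2000-06-13
Adding 139 days
Days remaining in June: 17
After June: 122 days still to add
July 2000: 31 days, 91 remaining
August 2000: 31 days, 60 remaining
September 2000: 30 days, 30 remaining
October 2000 has 31 days, need 30
Result: 2000-10-30

2000-10-30


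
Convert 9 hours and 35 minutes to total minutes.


Hours: 9
Extra minutes: 35
Minutes per hour: 60
Hours to minutes: 9 x 60 = 540
Total: 540 + 35 = 575

575


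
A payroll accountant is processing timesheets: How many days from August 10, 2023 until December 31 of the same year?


Start: August 10, 2023
End: December 31, 2023
Days left in August: 21
September: 30
October: 31
November: 30
December: 31
Sum of remaining months: 122
Total: 21 + 122 = 143

143


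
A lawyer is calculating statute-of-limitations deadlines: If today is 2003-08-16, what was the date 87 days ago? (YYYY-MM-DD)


Start: 2003-08-16
Subtracting 87 days
Days already passed in August: 16
After going back through August: 71 more days to subtract
July 2003: 31 days, 40 remaining
June 2003: 30 days, 10 remaining
May 2003 has 31 days, need 10
Result: 2003-05-21

2003-05-21


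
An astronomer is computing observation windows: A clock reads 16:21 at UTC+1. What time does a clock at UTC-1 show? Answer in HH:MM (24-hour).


Local time: 16:21 at UTC+1 (offset 1h)
Target zone: UTC-1 (offset -1h)
Difference: -1 - (1) = -2 hours
Calculation: 16 + (-2) = 14
Result: 14:21

14:21


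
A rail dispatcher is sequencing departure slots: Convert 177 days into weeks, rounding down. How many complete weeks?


Total days: 177
Days per week: 7
Division: 177 / 7 = 25 remainder 2
Complete weeks: 25
Remaining days: 2

25


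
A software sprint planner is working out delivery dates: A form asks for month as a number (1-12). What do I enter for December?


Calendar month order:
11. November
12. December <--
December is month number 12

12


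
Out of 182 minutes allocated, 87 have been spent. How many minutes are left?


Total budget: 182 minutes
Time used: 87 minutes
Remaining: 182 - 87 = 95 minutes
Percent used: 47.8%
Percent remaining: 52.2%

95


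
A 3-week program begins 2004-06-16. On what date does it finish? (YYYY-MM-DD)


Start: 2004-06-16
Weeks to add: 3
Convert to days: 3 x 7 = 21 days
Add 21 days to 2004-06-16
Result: 2004-07-07

2004-07-07


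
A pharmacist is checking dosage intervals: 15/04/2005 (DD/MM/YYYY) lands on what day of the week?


Date: 2005-04-15
January 1, 2005 is a Saturday
Day of year: 105
Offset from Jan 1: 104 days
104 mod 7 = 6
Result: Friday

Friday


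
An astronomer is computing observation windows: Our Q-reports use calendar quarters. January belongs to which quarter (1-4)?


Month: January (month 1)
Q1: January-March (months 1-3)
Q2: April-June (months 4-6)
Q3: July-September (months 7-9)
Q4: October-December (months 10-12)
Month 1 falls in Q1

1


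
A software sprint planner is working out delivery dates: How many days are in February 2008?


Month: February
Year: 2008
2008 is a leap year
February has 29 days
Total: 29 days

29


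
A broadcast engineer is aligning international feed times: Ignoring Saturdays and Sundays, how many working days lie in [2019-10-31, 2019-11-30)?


Start: 2019-10-31 (Thursday)
End (exclusive): 2019-11-30 (Saturday)
Total calendar days: 30
Full weeks: 30 // 7 = 4 -> 20 weekdays
Remaining 2 days starting on Thursday:
  Thu(w), Fri(w) -> 2 weekdays
Total business days: 20 + 2 = 22

22


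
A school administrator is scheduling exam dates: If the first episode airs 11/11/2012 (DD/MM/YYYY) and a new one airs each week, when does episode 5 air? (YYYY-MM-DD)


First occurrence: 2012-11-11 (occurrence 1)
Each occurrence is 7 days after the previous.
Occurrence 5 is 4 weeks after the first.
4 weeks = 28 days
2012-11-11 + 28 days = 2012-12-09

2012-12-09


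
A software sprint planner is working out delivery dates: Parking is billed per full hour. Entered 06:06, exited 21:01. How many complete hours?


Start: 06:06
End: 21:01
Hour difference: 21 - 6 = 15 hours
Minute difference: 1 - 6 = -5 minutes
Total minutes: 895
Complete hours: 895 / 60 = 14 (remainder 55)

14


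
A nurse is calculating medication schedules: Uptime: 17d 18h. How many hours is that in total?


Days: 17
Extra hours: 18
Hours per day: 24
Days to hours: 17 x 24 = 408
Total: 408 + 18 = 426

426


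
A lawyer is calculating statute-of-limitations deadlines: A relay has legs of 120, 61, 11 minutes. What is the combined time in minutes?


Durations: 120, 61, 11
Running sum: 120
+ 61 = 181
+ 11 = 192
Total duration: 192 minutes
That is 3 hours and 12 minutes

192


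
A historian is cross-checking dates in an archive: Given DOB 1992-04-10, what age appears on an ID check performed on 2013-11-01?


Birth: 1992-04-10
Reference: 2013-11-01
Year difference: 2013 - 1992 = 21
Has birthday (04-10) occurred by 11-01? Yes
Age in full years: 21

21


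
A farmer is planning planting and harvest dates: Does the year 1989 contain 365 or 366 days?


Year: 1989
Check leap year rules:
Divisible by 4? No
1989 is not a leap year
Days: 365

365


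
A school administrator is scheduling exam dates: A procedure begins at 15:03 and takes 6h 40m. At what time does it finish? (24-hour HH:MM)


Start time: 15:03
Adding: 6 hours 40 minutes
Minutes: 3 + 40 = 43
Hours: 15 + 6 + 0 = 21
Result: 21:43

21:43


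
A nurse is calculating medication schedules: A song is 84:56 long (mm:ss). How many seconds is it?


Minutes: 84
Extra seconds: 56
Seconds per minute: 60
Minutes to seconds: 84 x 60 = 5040
Total: 5040 + 56 = 5096

5096


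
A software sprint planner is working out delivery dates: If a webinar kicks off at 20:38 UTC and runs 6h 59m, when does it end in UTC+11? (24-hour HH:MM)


Start: 20:38 in UTC
Step 1 - add duration:
  minutes: 38 + 59 = 97 (carry 1h)
  hours: 20 + 6 + 1 = 27
  end in UTC: 03:37
Step 2 - convert UTC -> UTC+11:
  offset difference: 11 - (0) = 11 hours
  3 + (11) = 14 -> mod 24 = 14
Result: 14:37 in UTC+11

14:37


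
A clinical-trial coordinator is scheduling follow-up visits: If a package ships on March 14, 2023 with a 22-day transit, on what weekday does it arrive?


Start: 2023-03-14 (Tuesday)
Step 1 - find target date: add 22 days
  2023-03-14 + 22 days = 2023-04-05
Step 2 - day of week:
  22 mod 7 = 1
  Tuesday + 1 days -> Wednesday
Result: Wednesday (2023-04-05)

Wednesday
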